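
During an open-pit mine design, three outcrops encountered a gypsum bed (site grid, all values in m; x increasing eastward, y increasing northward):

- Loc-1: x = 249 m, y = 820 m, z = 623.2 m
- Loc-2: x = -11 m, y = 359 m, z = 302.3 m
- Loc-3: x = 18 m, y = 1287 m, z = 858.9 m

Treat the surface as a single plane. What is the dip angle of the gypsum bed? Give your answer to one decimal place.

31.8°

Two edge vectors: Loc-1→Loc-2 = (-260, -461, -320.9), Loc-1→Loc-3 = (-231, 467, 235.7).
Normal n = (Loc-1→Loc-2) × (Loc-1→Loc-3) = (41202.6, 135409.9, -227911).
So ∂z/∂x = −n_x/n_z = 0.18078 and ∂z/∂y = −n_y/n_z = 0.59413.
Gradient magnitude |∇z| = √(a² + b²) = √(0.03268 + 0.35300) = 0.62103.
True dip = arctan(0.62103) = 31.8°, dipping toward SSW (azimuth ≈ 197°).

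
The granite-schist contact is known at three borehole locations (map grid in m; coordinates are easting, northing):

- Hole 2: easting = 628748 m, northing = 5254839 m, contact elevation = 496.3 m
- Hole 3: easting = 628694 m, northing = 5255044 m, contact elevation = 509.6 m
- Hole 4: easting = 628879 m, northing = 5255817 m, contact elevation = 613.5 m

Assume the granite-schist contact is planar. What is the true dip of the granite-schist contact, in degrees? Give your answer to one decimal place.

Two edge vectors: Hole 2→Hole 3 = (-54, 205, 13.3), Hole 2→Hole 4 = (131, 978, 117.2).
Normal n = (Hole 2→Hole 3) × (Hole 2→Hole 4) = (11018.6, 8071.1, -79667).
So ∂z/∂easting = −n_x/n_z = 0.13831 and ∂z/∂northing = −n_y/n_z = 0.10131.
Gradient magnitude |∇z| = √(a² + b²) = √(0.01913 + 0.01026) = 0.17144.
True dip = arctan(0.17144) = 9.7°, dipping toward SW (azimuth ≈ 234°).

9.7°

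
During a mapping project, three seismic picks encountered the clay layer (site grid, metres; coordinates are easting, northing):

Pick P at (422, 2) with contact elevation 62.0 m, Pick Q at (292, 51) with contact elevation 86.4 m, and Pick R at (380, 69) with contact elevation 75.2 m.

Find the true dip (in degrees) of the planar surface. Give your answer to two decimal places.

Two edge vectors: Pick P→Pick Q = (-130, 49, 24.4), Pick P→Pick R = (-42, 67, 13.2).
Normal n = (Pick P→Pick Q) × (Pick P→Pick R) = (-988, 691.2, -6652).
So ∂z/∂easting = −n_x/n_z = −0.14853 and ∂z/∂northing = −n_y/n_z = 0.10391.
Gradient magnitude |∇z| = √(a² + b²) = √(0.02206 + 0.01080) = 0.18127.
True dip = arctan(0.18127) = 10.27°, dipping toward SE (azimuth ≈ 125°).

10.27°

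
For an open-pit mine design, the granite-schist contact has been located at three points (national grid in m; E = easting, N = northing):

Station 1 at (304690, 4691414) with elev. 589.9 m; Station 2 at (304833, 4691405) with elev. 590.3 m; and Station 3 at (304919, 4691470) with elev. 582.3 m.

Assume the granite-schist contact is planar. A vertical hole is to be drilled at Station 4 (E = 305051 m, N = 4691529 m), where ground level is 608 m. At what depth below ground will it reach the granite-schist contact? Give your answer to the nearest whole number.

Let the plane be z = a·E + b·N + c.
Station 2−Station 1: 143a − 9b = 0.4;  Station 3−Station 1: 229a + 56b = −7.6.
Solving gives a = −0.00456848, b = −0.11703248.
Then c = 589.9 − a·304690 − b·4691414 = 551029.67.
At (305051, 4691529): z_contact = −1393.6 − 549061.3 + 551029.67 = 574.8 m.
Depth below ground = 608 − 574.8 = 33 m.

33 m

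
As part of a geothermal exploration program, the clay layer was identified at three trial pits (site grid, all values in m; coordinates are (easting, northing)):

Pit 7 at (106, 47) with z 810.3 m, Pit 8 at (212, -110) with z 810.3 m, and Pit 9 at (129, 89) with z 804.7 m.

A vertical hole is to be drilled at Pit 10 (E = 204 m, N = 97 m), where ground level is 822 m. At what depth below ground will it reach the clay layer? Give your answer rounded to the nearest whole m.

Let the plane be z = a·E + b·N + c.
Pit 8−Pit 7: 106a − 157b = 0;  Pit 9−Pit 7: 23a + 42b = −5.6.
Solving gives a = −0.10904, b = −0.07362.
Then c = 810.3 − a·106 − b·47 = 825.32.
At (204, 97): z_contact = −22.2 − 7.1 + 825.32 = 795.9 m.
Depth below ground = 822 − 795.9 = 26 m.

26 m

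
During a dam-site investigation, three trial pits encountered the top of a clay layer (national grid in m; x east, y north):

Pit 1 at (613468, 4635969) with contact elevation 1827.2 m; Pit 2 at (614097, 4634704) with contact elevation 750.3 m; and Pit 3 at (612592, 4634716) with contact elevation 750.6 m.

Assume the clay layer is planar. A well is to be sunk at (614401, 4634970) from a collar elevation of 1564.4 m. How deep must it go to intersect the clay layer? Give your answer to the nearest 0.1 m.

Two edge vectors: Pit 1→Pit 2 = (629, -1265, -1076.9), Pit 1→Pit 3 = (-876, -1253, -1076.6).
Normal n = (Pit 1→Pit 2) × (Pit 1→Pit 3) = (12543.3, 1620545.8, -1896277).
So ∂z/∂x = −n_x/n_z = 0.006614698 and ∂z/∂y = −n_y/n_z = 0.854593395.
Intercept c from Pit 1: 1827.2 − 4057.91 − 3961868.49 = −3964099.19.
At (614401, 4634970): z_contact = 4064.08 + 3961014.75 − 3964099.19 = 979.63 m.
Depth below ground = 1564.4 − 979.63 = 584.8 m.

584.8 m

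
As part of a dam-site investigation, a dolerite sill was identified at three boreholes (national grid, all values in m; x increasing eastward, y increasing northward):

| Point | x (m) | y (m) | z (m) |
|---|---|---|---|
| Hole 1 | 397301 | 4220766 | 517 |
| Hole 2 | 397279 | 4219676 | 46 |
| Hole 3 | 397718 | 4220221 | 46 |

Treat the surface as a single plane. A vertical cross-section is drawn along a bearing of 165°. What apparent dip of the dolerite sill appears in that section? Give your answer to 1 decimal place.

29.7°

Two edge vectors: Hole 1→Hole 2 = (-22, -1090, -471), Hole 1→Hole 3 = (417, -545, -471).
Normal n = (Hole 1→Hole 2) × (Hole 1→Hole 3) = (256695, -206769, 466520).
So ∂z/∂x = −n_x/n_z = −0.55023 and ∂z/∂y = −n_y/n_z = 0.44322.
Unit vector along 165° is (sin 165°, cos 165°) = (0.2588, -0.9659).
Slope in that direction = a·(0.2588) + b·(-0.9659) = −0.57052.
Apparent dip = arctan|0.57052| = 29.7° (true dip is 35.2°, so apparent ≤ true as expected).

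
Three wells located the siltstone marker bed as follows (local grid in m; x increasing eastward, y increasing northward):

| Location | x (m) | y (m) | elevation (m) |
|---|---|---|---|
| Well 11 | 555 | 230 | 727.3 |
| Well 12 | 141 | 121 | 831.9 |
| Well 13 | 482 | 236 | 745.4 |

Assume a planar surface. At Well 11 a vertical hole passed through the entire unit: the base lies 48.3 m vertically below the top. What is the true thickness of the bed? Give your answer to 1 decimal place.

46.9 m

Two edge vectors: Well 11→Well 12 = (-414, -109, 104.6), Well 11→Well 13 = (-73, 6, 18.1).
Normal n = (Well 11→Well 12) × (Well 11→Well 13) = (-2600.5, -142.4, -10441).
So ∂z/∂x = −n_x/n_z = −0.24907 and ∂z/∂y = −n_y/n_z = −0.01364.
|∇z| = √(a²+b²) = 0.24944, so dip δ = arctan(0.24944) = 14.01°.
True thickness = vertical thickness × cos δ = 48.3 × cos 14.01° = 46.9 m.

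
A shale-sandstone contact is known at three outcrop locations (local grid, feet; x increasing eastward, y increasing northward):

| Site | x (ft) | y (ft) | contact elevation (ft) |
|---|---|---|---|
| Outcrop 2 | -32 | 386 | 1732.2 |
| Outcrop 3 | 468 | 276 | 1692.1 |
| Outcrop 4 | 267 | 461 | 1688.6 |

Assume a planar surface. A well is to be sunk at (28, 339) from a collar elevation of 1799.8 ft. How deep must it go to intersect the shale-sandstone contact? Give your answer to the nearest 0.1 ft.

Two edge vectors: Outcrop 2→Outcrop 3 = (500, -110, -40.1), Outcrop 2→Outcrop 4 = (299, 75, -43.6).
Normal n = (Outcrop 2→Outcrop 3) × (Outcrop 2→Outcrop 4) = (7803.5, 9810.1, 70390).
So ∂z/∂x = −n_x/n_z = −0.11086 and ∂z/∂y = −n_y/n_z = −0.13937.
Intercept c from Outcrop 2: 1732.2 − 3.55 + 53.80 = 1782.45.
At (28, 339): z_contact = −3.10 − 47.25 + 1782.45 = 1732.10 ft.
Depth below ground = 1799.8 − 1732.10 = 67.7 ft.

67.7 ft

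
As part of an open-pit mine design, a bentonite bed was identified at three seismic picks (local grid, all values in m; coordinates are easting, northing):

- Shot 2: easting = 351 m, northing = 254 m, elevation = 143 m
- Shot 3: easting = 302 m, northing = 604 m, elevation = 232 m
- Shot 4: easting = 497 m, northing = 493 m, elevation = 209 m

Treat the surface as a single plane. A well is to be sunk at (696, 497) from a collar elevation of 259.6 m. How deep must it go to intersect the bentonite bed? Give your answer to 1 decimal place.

43.8 m

Two edge vectors: Shot 2→Shot 3 = (-49, 350, 89), Shot 2→Shot 4 = (146, 239, 66).
Normal n = (Shot 2→Shot 3) × (Shot 2→Shot 4) = (1829, 16228, -62811).
So ∂z/∂easting = −n_x/n_z = 0.02912 and ∂z/∂northing = −n_y/n_z = 0.25836.
Intercept c from Shot 2: 143 − 10.22 − 65.62 = 67.16.
At (696, 497): z_contact = 20.27 + 128.41 + 67.16 = 215.83 m.
Depth below ground = 259.6 − 215.83 = 43.8 m.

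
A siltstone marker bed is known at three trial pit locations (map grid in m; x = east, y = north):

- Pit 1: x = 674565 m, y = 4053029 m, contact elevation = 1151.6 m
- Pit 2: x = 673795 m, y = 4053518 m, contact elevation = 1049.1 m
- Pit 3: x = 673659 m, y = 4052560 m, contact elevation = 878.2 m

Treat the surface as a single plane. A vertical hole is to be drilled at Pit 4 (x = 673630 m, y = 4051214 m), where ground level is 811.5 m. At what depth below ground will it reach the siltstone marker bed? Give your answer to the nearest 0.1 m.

136.8 m

Let the plane be z = a·x + b·y + c.
Pit 2−Pit 1: −770a + 489b = −102.5;  Pit 3−Pit 1: −906a − 469b = −273.4.
Solving gives a = 0.226029889, b = 0.146304734.
Then c = 1151.6 − a·674565 − b·4053029 = −744297.58.
At (673630, 4051214): z_contact = 152260.51 + 592711.79 − 744297.58 = 674.72 m.
Depth below ground = 811.5 − 674.72 = 136.8 m.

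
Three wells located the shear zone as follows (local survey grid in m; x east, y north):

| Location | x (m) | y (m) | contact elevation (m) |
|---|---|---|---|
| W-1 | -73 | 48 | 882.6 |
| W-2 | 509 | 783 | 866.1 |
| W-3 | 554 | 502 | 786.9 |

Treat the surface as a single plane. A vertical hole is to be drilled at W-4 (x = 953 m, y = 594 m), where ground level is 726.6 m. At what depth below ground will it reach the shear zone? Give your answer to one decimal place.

46.0 m

Two edge vectors: W-1→W-2 = (582, 735, -16.5), W-1→W-3 = (627, 454, -95.7).
Normal n = (W-1→W-2) × (W-1→W-3) = (-62848.5, 45351.9, -196617).
So ∂z/∂x = −n_x/n_z = −0.31965 and ∂z/∂y = −n_y/n_z = 0.23066.
Intercept c from W-1: 882.6 − 23.33 − 11.07 = 848.19.
At (953, 594): z_contact = −304.63 + 137.01 + 848.19 = 680.58 m.
Depth below ground = 726.6 − 680.58 = 46.0 m.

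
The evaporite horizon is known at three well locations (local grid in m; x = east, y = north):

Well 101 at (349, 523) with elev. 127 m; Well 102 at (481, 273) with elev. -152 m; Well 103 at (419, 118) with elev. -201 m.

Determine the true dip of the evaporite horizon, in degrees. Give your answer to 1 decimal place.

Two edge vectors: Well 101→Well 102 = (132, -250, -279), Well 101→Well 103 = (70, -405, -328).
Normal n = (Well 101→Well 102) × (Well 101→Well 103) = (-30995, 23766, -35960).
So ∂z/∂x = −n_x/n_z = −0.86193 and ∂z/∂y = −n_y/n_z = 0.66090.
Gradient magnitude |∇z| = √(a² + b²) = √(0.74292 + 0.43679) = 1.08615.
True dip = arctan(1.08615) = 47.4°, dipping toward SE (azimuth ≈ 127°).

47.4°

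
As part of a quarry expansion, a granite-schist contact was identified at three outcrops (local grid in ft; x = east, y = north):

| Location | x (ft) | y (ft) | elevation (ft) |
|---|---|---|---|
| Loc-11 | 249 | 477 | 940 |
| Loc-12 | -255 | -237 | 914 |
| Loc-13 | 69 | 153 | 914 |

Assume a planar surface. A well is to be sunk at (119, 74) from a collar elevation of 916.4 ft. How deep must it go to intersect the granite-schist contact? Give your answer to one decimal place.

Two edge vectors: Loc-11→Loc-12 = (-504, -714, -26), Loc-11→Loc-13 = (-180, -324, -26).
Normal n = (Loc-11→Loc-12) × (Loc-11→Loc-13) = (10140, -8424, 34776).
So ∂z/∂x = −n_x/n_z = −0.29158 and ∂z/∂y = −n_y/n_z = 0.24224.
Intercept c from Loc-11: 940 + 72.60 − 115.55 = 897.06.
At (119, 74): z_contact = −34.70 + 17.93 + 897.06 = 880.28 ft.
Depth below ground = 916.4 − 880.28 = 36.1 ft.

36.1 ft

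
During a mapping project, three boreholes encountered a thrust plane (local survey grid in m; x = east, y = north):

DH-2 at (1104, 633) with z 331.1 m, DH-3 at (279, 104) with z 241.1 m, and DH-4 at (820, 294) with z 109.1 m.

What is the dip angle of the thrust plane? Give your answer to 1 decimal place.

Let the plane be z = a·x + b·y + c.
DH-3−DH-2: −825a − 529b = −90;  DH-4−DH-2: −284a − 339b = −222.
Solving gives a = −0.67158, b = 1.21748.
Gradient magnitude |∇z| = √(a² + b²) = √(0.45101 + 1.48227) = 1.39043.
True dip = arctan(1.39043) = 54.3°, dipping toward SSE (azimuth ≈ 151°).

54.3°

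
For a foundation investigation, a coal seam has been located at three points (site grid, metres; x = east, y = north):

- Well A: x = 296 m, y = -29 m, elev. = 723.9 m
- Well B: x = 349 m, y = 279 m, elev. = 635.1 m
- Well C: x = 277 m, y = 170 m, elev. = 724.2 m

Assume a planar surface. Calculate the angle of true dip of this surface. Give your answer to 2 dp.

Let the plane be z = a·x + b·y + c.
Well B−Well A: 53a + 308b = −88.8;  Well C−Well A: −19a + 199b = 0.3.
Solving gives a = −1.08321, b = −0.10191.
Gradient magnitude |∇z| = √(a² + b²) = √(1.17335 + 0.01039) = 1.08800.
True dip = arctan(1.08800) = 47.41°, dipping toward E (azimuth ≈ 085°).

47.41°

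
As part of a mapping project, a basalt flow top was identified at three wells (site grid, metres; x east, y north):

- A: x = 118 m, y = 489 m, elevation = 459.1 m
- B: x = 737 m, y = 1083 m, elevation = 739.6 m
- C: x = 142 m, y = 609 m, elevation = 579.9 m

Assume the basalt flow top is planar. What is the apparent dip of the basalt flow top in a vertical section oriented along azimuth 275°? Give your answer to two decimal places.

36.17°

Two edge vectors: A→B = (619, 594, 280.5), A→C = (24, 120, 120.8).
Normal n = (A→B) × (A→C) = (38095.2, -68043.2, 60024).
So ∂z/∂x = −n_x/n_z = −0.63467 and ∂z/∂y = −n_y/n_z = 1.13360.
Unit vector along 275° is (sin 275°, cos 275°) = (-0.9962, 0.0872).
Slope in that direction = a·(-0.9962) + b·(0.0872) = 0.73105.
Apparent dip = arctan|0.73105| = 36.17° (true dip is 52.4°, so apparent ≤ true as expected).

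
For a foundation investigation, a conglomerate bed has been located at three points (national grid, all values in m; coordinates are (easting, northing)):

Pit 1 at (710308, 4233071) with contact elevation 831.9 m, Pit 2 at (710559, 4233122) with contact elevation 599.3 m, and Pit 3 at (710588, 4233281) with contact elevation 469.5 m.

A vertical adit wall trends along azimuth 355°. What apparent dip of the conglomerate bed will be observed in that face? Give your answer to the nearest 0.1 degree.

Let the plane be z = a·E + b·N + c.
Pit 2−Pit 1: 251a + 51b = −232.6;  Pit 3−Pit 1: 280a + 210b = −362.4.
Solving gives a = −0.79010, b = −0.67225.
Unit vector along 355° is (sin 355°, cos 355°) = (-0.0872, 0.9962).
Slope in that direction = a·(-0.0872) + b·(0.9962) = −0.60083.
Apparent dip = arctan|0.60083| = 31.0° (true dip is 46.1°, so apparent ≤ true as expected).

31.0°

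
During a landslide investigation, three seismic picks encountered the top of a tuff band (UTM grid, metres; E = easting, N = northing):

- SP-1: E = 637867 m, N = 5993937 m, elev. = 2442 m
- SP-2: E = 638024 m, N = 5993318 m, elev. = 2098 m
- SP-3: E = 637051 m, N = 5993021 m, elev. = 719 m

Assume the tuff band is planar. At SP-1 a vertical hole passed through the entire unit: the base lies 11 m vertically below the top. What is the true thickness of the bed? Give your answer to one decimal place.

Two edge vectors: SP-1→SP-2 = (157, -619, -344), SP-1→SP-3 = (-816, -916, -1723).
Normal n = (SP-1→SP-2) × (SP-1→SP-3) = (751433, 551215, -648916).
So ∂z/∂E = −n_x/n_z = 1.15798 and ∂z/∂N = −n_y/n_z = 0.84944.
|∇z| = √(a²+b²) = 1.43613, so dip δ = arctan(1.43613) = 55.15°.
True thickness = vertical thickness × cos δ = 11 × cos 55.15° = 6.3 m.

6.3 m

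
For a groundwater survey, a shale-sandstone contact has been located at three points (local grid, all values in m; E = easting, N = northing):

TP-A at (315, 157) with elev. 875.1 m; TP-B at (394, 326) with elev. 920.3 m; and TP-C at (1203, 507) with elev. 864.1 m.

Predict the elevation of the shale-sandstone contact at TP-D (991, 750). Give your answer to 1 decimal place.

976.1 m

Two edge vectors: TP-A→TP-B = (79, 169, 45.2), TP-A→TP-C = (888, 350, -11).
Normal n = (TP-A→TP-B) × (TP-A→TP-C) = (-17679, 41006.6, -122422).
So ∂z/∂E = −n_x/n_z = −0.144410 and ∂z/∂N = −n_y/n_z = 0.334961.
Intercept c from TP-A: 875.1 + 45.49 − 52.59 = 868.00.
At (991, 750): z = −143.1 + 251.2 + 868.00 = 976.1 m.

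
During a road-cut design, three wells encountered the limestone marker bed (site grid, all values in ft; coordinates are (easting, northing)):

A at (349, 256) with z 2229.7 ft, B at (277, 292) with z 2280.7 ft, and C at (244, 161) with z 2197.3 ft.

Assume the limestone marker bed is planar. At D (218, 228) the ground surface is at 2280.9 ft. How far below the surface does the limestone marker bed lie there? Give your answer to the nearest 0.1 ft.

Let the plane be z = a·E + b·N + c.
B−A: −72a + 36b = 51;  C−A: −105a − 95b = −32.4.
Solving gives a = −0.34638, b = 0.72390.
Then c = 2229.7 − a·349 − b·256 = 2165.27.
At (218, 228): z_contact = −75.51 + 165.05 + 2165.27 = 2254.81 ft.
Depth below ground = 2280.9 − 2254.81 = 26.1 ft.

26.1 ft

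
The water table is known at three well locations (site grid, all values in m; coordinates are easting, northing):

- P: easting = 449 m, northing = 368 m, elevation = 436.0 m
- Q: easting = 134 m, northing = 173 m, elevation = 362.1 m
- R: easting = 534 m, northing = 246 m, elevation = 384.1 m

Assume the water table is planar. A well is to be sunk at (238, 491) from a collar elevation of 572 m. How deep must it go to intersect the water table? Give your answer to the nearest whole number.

Let the plane be z = a·easting + b·northing + c.
Q−P: −315a − 195b = −73.9;  R−P: 85a − 122b = −51.9.
Solving gives a = −0.02008, b = 0.41142.
Then c = 436 − a·449 − b·368 = 293.62.
At (238, 491): z_contact = −4.8 + 202.0 + 293.62 = 490.8 m.
Depth below ground = 572 − 490.8 = 81 m.

81 m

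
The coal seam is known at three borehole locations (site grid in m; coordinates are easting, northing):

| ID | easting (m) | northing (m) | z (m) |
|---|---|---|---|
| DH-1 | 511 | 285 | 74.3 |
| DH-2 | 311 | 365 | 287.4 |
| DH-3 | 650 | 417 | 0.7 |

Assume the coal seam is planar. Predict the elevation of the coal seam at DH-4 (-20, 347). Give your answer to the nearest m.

580 m

Two edge vectors: DH-1→DH-2 = (-200, 80, 213.1), DH-1→DH-3 = (139, 132, -73.6).
Normal n = (DH-1→DH-2) × (DH-1→DH-3) = (-34017.2, 14900.9, -37520).
So ∂z/∂easting = −n_x/n_z = −0.90664 and ∂z/∂northing = −n_y/n_z = 0.39715.
Intercept c from DH-1: 74.3 + 463.29 − 113.19 = 424.41.
At (-20, 347): z = 18.1 + 137.8 + 424.41 = 580.3 m.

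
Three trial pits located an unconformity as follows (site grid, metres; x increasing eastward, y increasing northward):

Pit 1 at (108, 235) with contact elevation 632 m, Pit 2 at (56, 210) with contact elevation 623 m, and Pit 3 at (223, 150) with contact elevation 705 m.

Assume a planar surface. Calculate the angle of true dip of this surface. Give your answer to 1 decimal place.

27.4°

Two edge vectors: Pit 1→Pit 2 = (-52, -25, -9), Pit 1→Pit 3 = (115, -85, 73).
Normal n = (Pit 1→Pit 2) × (Pit 1→Pit 3) = (-2590, 2761, 7295).
So ∂z/∂x = −n_x/n_z = 0.35504 and ∂z/∂y = −n_y/n_z = −0.37848.
Gradient magnitude |∇z| = √(a² + b²) = √(0.12605 + 0.14325) = 0.51894.
True dip = arctan(0.51894) = 27.4°, dipping toward NW (azimuth ≈ 317°).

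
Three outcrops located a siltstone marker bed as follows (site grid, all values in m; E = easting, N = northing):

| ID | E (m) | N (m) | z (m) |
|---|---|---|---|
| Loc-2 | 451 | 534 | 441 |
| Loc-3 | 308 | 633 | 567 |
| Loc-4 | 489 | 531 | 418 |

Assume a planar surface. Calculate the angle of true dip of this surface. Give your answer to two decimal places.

35.97°

Let the plane be z = a·E + b·N + c.
Loc-3−Loc-2: −143a + 99b = 126;  Loc-4−Loc-2: 38a − 3b = −23.
Solving gives a = −0.56976, b = 0.44974.
Gradient magnitude |∇z| = √(a² + b²) = √(0.32462 + 0.20227) = 0.72587.
True dip = arctan(0.72587) = 35.97°, dipping toward SE (azimuth ≈ 128°).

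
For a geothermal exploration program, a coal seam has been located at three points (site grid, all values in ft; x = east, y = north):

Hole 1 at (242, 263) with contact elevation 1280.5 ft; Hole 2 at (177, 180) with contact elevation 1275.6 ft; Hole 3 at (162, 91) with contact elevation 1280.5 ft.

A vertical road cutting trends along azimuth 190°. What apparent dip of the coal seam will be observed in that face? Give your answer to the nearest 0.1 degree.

Two edge vectors: Hole 1→Hole 2 = (-65, -83, -4.9), Hole 1→Hole 3 = (-80, -172, 0).
Normal n = (Hole 1→Hole 2) × (Hole 1→Hole 3) = (-842.8, 392, 4540).
So ∂z/∂x = −n_x/n_z = 0.18564 and ∂z/∂y = −n_y/n_z = −0.08634.
Unit vector along 190° is (sin 190°, cos 190°) = (-0.1736, -0.9848).
Slope in that direction = a·(-0.1736) + b·(-0.9848) = 0.05280.
Apparent dip = arctan|0.05280| = 3.0° (true dip is 11.6°, so apparent ≤ true as expected).

3.0°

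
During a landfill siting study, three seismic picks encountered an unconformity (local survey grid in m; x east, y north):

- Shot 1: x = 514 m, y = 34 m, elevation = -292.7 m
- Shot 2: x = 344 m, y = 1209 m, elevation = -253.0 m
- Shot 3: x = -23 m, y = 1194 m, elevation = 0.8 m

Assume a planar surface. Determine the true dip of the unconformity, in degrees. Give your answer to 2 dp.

34.68°

Let the plane be z = a·x + b·y + c.
Shot 2−Shot 1: −170a + 1175b = 39.7;  Shot 3−Shot 1: −537a + 1160b = 293.5.
Solving gives a = −0.68886, b = −0.06588.
Gradient magnitude |∇z| = √(a² + b²) = √(0.47453 + 0.00434) = 0.69200.
True dip = arctan(0.69200) = 34.68°, dipping toward E (azimuth ≈ 085°).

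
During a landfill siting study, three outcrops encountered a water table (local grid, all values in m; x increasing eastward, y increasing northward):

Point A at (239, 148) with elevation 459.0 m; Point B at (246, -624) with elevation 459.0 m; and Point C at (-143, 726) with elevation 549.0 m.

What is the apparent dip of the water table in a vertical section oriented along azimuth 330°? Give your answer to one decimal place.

Two edge vectors: Point A→Point B = (7, -772, 0), Point A→Point C = (-382, 578, 90).
Normal n = (Point A→Point B) × (Point A→Point C) = (-69480, -630, -290858).
So ∂z/∂x = −n_x/n_z = −0.23888 and ∂z/∂y = −n_y/n_z = −0.00217.
Unit vector along 330° is (sin 330°, cos 330°) = (-0.5000, 0.8660).
Slope in that direction = a·(-0.5000) + b·(0.8660) = 0.11756.
Apparent dip = arctan|0.11756| = 6.7° (true dip is 13.4°, so apparent ≤ true as expected).

6.7°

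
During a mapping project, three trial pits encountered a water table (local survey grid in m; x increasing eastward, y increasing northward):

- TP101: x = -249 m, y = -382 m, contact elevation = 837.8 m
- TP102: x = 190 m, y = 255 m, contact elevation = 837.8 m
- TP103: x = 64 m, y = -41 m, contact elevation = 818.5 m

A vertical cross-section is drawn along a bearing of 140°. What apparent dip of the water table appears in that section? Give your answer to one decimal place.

16.2°

Two edge vectors: TP101→TP102 = (439, 637, 0), TP101→TP103 = (313, 341, -19.3).
Normal n = (TP101→TP102) × (TP101→TP103) = (-12294.1, 8472.7, -49682).
So ∂z/∂x = −n_x/n_z = −0.24746 and ∂z/∂y = −n_y/n_z = 0.17054.
Unit vector along 140° is (sin 140°, cos 140°) = (0.6428, -0.7660).
Slope in that direction = a·(0.6428) + b·(-0.7660) = −0.28970.
Apparent dip = arctan|0.28970| = 16.2° (true dip is 16.7°, so apparent ≤ true as expected).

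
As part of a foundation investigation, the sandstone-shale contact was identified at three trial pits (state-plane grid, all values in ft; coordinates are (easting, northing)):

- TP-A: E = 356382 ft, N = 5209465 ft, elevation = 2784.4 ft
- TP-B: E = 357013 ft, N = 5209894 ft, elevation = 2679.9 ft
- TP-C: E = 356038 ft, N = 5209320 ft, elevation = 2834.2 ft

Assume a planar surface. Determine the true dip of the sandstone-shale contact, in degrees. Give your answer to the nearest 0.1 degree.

7.8°

Two edge vectors: TP-A→TP-B = (631, 429, -104.5), TP-A→TP-C = (-344, -145, 49.8).
Normal n = (TP-A→TP-B) × (TP-A→TP-C) = (6211.7, 4524.2, 56081).
So ∂z/∂E = −n_x/n_z = −0.11076 and ∂z/∂N = −n_y/n_z = −0.08067.
Gradient magnitude |∇z| = √(a² + b²) = √(0.01227 + 0.00651) = 0.13703.
True dip = arctan(0.13703) = 7.8°, dipping toward NE (azimuth ≈ 054°).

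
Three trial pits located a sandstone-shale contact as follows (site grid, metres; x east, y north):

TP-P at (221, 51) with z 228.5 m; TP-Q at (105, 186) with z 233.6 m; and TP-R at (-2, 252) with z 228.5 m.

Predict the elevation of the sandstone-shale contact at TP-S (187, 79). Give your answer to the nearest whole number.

228 m

Two edge vectors: TP-P→TP-Q = (-116, 135, 5.1), TP-P→TP-R = (-223, 201, 0).
Normal n = (TP-P→TP-Q) × (TP-P→TP-R) = (-1025.1, -1137.3, 6789).
So ∂z/∂x = −n_x/n_z = 0.15099 and ∂z/∂y = −n_y/n_z = 0.16752.
Intercept c from TP-P: 228.5 − 33.37 − 8.54 = 186.59.
At (187, 79): z = 28.2 + 13.2 + 186.59 = 228.1 m.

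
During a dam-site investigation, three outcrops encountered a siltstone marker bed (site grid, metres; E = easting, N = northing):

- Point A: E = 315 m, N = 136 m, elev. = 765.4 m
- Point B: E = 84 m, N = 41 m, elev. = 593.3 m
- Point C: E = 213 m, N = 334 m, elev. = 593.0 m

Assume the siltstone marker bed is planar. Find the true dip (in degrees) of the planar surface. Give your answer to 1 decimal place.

Let the plane be z = a·E + b·N + c.
Point B−Point A: −231a − 95b = −172.1;  Point C−Point A: −102a + 198b = −172.4.
Solving gives a = 0.91026, b = −0.40179.
Gradient magnitude |∇z| = √(a² + b²) = √(0.82857 + 0.16143) = 0.99499.
True dip = arctan(0.99499) = 44.9°, dipping toward WNW (azimuth ≈ 294°).

44.9°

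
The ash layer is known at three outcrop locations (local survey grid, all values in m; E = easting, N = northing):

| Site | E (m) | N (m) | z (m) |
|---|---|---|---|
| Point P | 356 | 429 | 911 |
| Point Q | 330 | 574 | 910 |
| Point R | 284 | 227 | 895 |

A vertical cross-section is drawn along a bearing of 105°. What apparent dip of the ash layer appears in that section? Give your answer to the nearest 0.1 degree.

Two edge vectors: Point P→Point Q = (-26, 145, -1), Point P→Point R = (-72, -202, -16).
Normal n = (Point P→Point Q) × (Point P→Point R) = (-2522, -344, 15692).
So ∂z/∂E = −n_x/n_z = 0.16072 and ∂z/∂N = −n_y/n_z = 0.02192.
Unit vector along 105° is (sin 105°, cos 105°) = (0.9659, -0.2588).
Slope in that direction = a·(0.9659) + b·(-0.2588) = 0.14957.
Apparent dip = arctan|0.14957| = 8.5° (true dip is 9.2°, so apparent ≤ true as expected).

8.5°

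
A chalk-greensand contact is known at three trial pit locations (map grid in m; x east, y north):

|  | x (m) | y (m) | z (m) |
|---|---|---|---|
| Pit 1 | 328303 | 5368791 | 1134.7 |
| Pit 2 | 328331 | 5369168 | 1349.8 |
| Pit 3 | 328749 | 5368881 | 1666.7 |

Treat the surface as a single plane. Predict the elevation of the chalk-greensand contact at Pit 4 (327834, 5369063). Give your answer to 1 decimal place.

754.7 m

Let the plane be z = a·x + b·y + c.
Pit 2−Pit 1: 28a + 377b = 215.1;  Pit 3−Pit 1: 446a + 90b = 532.
Solving gives a = 1.094087742, b = 0.489298523.
Then c = 1134.7 − a·328303 − b·5368791 = −2984999.10.
At (327834, 5369063): z = 358679.2 + 2627074.6 − 2984999.10 = 754.7 m.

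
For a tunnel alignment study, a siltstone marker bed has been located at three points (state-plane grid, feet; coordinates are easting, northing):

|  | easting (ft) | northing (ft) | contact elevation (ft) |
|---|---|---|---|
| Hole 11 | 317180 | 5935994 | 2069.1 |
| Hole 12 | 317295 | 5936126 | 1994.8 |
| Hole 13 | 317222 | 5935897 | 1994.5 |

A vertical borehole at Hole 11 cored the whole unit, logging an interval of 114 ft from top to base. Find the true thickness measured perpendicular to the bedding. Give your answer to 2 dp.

Two edge vectors: Hole 11→Hole 12 = (115, 132, -74.3), Hole 11→Hole 13 = (42, -97, -74.6).
Normal n = (Hole 11→Hole 12) × (Hole 11→Hole 13) = (-17054.3, 5458.4, -16699).
So ∂z/∂easting = −n_x/n_z = −1.02128 and ∂z/∂northing = −n_y/n_z = 0.32687.
|∇z| = √(a²+b²) = 1.07231, so dip δ = arctan(1.07231) = 47.00°.
True thickness = vertical thickness × cos δ = 114 × cos 47.00° = 77.75 ft.

77.75 ft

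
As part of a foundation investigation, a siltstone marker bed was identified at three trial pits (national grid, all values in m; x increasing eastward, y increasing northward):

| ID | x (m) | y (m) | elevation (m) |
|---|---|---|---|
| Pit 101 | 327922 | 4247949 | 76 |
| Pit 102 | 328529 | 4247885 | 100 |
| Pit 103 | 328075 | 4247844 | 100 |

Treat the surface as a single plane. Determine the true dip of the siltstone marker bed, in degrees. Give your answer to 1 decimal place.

Two edge vectors: Pit 101→Pit 102 = (607, -64, 24), Pit 101→Pit 103 = (153, -105, 24).
Normal n = (Pit 101→Pit 102) × (Pit 101→Pit 103) = (984, -10896, -53943).
So ∂z/∂x = −n_x/n_z = 0.01824 and ∂z/∂y = −n_y/n_z = −0.20199.
Gradient magnitude |∇z| = √(a² + b²) = √(0.00033 + 0.04080) = 0.20281.
True dip = arctan(0.20281) = 11.5°, dipping toward N (azimuth ≈ 355°).

11.5°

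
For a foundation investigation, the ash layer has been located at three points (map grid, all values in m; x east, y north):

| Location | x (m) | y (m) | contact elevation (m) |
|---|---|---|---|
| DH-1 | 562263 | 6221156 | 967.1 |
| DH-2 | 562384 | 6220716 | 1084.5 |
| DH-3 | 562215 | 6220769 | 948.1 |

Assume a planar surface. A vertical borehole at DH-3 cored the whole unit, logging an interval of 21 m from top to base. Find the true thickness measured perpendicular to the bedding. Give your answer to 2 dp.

Let the plane be z = a·x + b·y + c.
DH-2−DH-1: 121a − 440b = 117.4;  DH-3−DH-1: −48a − 387b = −19.
Solving gives a = 0.79170, b = −0.04910.
|∇z| = √(a²+b²) = 0.79322, so dip δ = arctan(0.79322) = 38.42°.
True thickness = vertical thickness × cos δ = 21 × cos 38.42° = 16.45 m.

16.45 m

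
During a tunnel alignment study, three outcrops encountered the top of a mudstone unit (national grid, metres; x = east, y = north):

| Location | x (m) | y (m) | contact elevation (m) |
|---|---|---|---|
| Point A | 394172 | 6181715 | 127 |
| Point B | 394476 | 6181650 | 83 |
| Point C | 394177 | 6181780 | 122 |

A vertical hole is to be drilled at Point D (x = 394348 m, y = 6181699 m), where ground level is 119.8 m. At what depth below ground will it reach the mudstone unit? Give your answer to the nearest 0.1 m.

19.7 m

Let the plane be z = a·x + b·y + c.
Point B−Point A: 304a − 65b = −44;  Point C−Point A: 5a + 65b = −5.
Solving gives a = −0.158576052, b = −0.064724919.
Then c = 127 − a·394172 − b·6181715 = 462744.24.
At (394348, 6181699): z_contact = −62534.15 − 400109.97 + 462744.24 = 100.13 m.
Depth below ground = 119.8 − 100.13 = 19.7 m.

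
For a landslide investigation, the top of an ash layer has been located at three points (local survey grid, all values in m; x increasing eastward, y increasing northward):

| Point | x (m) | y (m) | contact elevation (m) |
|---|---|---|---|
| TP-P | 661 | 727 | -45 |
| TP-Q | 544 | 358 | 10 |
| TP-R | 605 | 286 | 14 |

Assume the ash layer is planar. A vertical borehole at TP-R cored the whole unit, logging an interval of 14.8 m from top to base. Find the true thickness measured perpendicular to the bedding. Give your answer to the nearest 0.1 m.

14.6 m

Let the plane be z = a·x + b·y + c.
TP-Q−TP-P: −117a − 369b = 55;  TP-R−TP-P: −56a − 441b = 59.
Solving gives a = −0.08030, b = −0.12359.
|∇z| = √(a²+b²) = 0.14739, so dip δ = arctan(0.14739) = 8.38°.
True thickness = vertical thickness × cos δ = 14.8 × cos 8.38° = 14.6 m.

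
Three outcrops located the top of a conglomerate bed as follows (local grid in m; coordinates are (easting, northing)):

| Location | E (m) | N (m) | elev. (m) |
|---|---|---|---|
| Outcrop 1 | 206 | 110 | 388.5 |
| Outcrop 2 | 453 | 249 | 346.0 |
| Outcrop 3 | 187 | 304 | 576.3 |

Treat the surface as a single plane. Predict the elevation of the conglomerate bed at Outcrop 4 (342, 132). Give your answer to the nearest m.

316 m

Let the plane be z = a·E + b·N + c.
Outcrop 2−Outcrop 1: 247a + 139b = −42.5;  Outcrop 3−Outcrop 1: −19a + 194b = 187.8.
Solving gives a = −0.67939, b = 0.90150.
Then c = 388.5 − a·206 − b·110 = 429.29.
At (342, 132): z = −232.4 + 119.0 + 429.29 = 315.9 m.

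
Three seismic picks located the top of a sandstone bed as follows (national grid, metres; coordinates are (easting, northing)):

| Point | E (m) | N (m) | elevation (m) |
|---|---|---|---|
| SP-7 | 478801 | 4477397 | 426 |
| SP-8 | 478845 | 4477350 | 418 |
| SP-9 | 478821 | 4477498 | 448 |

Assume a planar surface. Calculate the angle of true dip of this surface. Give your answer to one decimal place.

12.1°

Two edge vectors: SP-7→SP-8 = (44, -47, -8), SP-7→SP-9 = (20, 101, 22).
Normal n = (SP-7→SP-8) × (SP-7→SP-9) = (-226, -1128, 5384).
So ∂z/∂E = −n_x/n_z = 0.04198 and ∂z/∂N = −n_y/n_z = 0.20951.
Gradient magnitude |∇z| = √(a² + b²) = √(0.00176 + 0.04389) = 0.21367.
True dip = arctan(0.21367) = 12.1°, dipping toward SSW (azimuth ≈ 191°).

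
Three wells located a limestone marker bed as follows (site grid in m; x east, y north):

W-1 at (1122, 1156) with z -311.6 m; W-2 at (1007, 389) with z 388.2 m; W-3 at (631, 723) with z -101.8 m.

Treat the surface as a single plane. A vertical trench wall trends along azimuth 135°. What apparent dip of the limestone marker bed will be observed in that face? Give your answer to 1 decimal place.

45.0°

Let the plane be z = a·x + b·y + c.
W-2−W-1: −115a − 767b = 699.8;  W-3−W-1: −491a − 433b = 209.8.
Solving gives a = 0.43481, b = −0.97758.
Unit vector along 135° is (sin 135°, cos 135°) = (0.7071, -0.7071).
Slope in that direction = a·(0.7071) + b·(-0.7071) = 0.99871.
Apparent dip = arctan|0.99871| = 45.0° (true dip is 46.9°, so apparent ≤ true as expected).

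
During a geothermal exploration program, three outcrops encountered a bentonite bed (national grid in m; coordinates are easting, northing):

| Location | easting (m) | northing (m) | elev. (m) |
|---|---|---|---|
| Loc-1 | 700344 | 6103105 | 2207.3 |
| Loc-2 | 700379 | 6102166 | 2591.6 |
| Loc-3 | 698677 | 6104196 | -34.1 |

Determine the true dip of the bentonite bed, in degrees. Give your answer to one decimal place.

49.3°

Two edge vectors: Loc-1→Loc-2 = (35, -939, 384.3), Loc-1→Loc-3 = (-1667, 1091, -2241.4).
Normal n = (Loc-1→Loc-2) × (Loc-1→Loc-3) = (1685403.3, -562179.1, -1527128).
So ∂z/∂easting = −n_x/n_z = 1.10364 and ∂z/∂northing = −n_y/n_z = −0.36813.
Gradient magnitude |∇z| = √(a² + b²) = √(1.21803 + 0.13552) = 1.16342.
True dip = arctan(1.16342) = 49.3°, dipping toward WNW (azimuth ≈ 288°).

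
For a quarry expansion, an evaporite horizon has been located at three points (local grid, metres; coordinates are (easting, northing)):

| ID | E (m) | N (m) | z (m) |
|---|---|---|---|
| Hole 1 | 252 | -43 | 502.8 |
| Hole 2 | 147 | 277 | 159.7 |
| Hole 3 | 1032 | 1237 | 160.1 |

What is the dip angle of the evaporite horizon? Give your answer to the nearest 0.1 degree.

Let the plane be z = a·E + b·N + c.
Hole 2−Hole 1: −105a + 320b = −343.1;  Hole 3−Hole 1: 780a + 1280b = −342.7.
Solving gives a = 0.85808, b = −0.79063.
Gradient magnitude |∇z| = √(a² + b²) = √(0.73631 + 0.62509) = 1.16679.
True dip = arctan(1.16679) = 49.4°, dipping toward NW (azimuth ≈ 313°).

49.4°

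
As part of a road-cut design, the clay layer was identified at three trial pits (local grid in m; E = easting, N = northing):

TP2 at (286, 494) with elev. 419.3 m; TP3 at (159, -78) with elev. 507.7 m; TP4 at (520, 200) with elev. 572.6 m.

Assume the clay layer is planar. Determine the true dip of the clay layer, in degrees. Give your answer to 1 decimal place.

23.3°

Let the plane be z = a·E + b·N + c.
TP3−TP2: −127a − 572b = 88.4;  TP4−TP2: 234a − 294b = 153.3.
Solving gives a = 0.36041, b = −0.23457.
Gradient magnitude |∇z| = √(a² + b²) = √(0.12990 + 0.05502) = 0.43002.
True dip = arctan(0.43002) = 23.3°, dipping toward WNW (azimuth ≈ 303°).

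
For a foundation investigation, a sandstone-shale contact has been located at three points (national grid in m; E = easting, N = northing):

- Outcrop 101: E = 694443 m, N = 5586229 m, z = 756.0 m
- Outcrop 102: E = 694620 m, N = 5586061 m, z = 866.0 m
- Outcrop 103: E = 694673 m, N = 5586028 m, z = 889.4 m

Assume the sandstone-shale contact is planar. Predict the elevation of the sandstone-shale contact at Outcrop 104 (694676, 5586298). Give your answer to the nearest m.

Two edge vectors: Outcrop 101→Outcrop 102 = (177, -168, 110), Outcrop 101→Outcrop 103 = (230, -201, 133.4).
Normal n = (Outcrop 101→Outcrop 102) × (Outcrop 101→Outcrop 103) = (-301.2, 1688.2, 3063).
So ∂z/∂E = −n_x/n_z = 0.09833497 and ∂z/∂N = −n_y/n_z = −0.55115899.
Intercept c from Outcrop 101: 756 − 68288.03 + 3078900.36 = 3011368.33.
At (694676, 5586298): z = 68310.9 − 3078938.4 + 3011368.33 = 740.9 m.

741 m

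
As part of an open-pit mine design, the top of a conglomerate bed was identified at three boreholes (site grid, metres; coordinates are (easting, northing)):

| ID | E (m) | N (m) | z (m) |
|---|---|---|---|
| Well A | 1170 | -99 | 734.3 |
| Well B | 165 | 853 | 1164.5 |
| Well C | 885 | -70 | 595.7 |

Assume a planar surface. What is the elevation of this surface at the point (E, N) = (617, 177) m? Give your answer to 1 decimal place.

703.0 m

Let the plane be z = a·E + b·N + c.
Well B−Well A: −1005a + 952b = 430.2;  Well C−Well A: −285a + 29b = −138.6.
Solving gives a = 0.596358, b = 1.081449.
Then c = 734.3 − a·1170 − b·-99 = 143.62.
At (617, 177): z = 368.0 + 191.4 + 143.62 = 703.0 m.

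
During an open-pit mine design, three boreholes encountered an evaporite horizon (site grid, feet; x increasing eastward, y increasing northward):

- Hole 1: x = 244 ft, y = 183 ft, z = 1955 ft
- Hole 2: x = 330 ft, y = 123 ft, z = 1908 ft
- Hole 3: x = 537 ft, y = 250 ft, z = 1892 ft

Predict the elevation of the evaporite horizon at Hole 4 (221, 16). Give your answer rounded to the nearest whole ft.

1902 ft

Two edge vectors: Hole 1→Hole 2 = (86, -60, -47), Hole 1→Hole 3 = (293, 67, -63).
Normal n = (Hole 1→Hole 2) × (Hole 1→Hole 3) = (6929, -8353, 23342).
So ∂z/∂x = −n_x/n_z = −0.29685 and ∂z/∂y = −n_y/n_z = 0.35785.
Intercept c from Hole 1: 1955 + 72.43 − 65.49 = 1961.94.
At (221, 16): z = −65.6 + 5.7 + 1961.94 = 1902.1 ft.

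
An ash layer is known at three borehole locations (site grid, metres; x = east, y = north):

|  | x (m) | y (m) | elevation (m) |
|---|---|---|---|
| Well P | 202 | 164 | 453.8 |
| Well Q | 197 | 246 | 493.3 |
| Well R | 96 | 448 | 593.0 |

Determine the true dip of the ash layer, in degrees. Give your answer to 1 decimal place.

25.7°

Two edge vectors: Well P→Well Q = (-5, 82, 39.5), Well P→Well R = (-106, 284, 139.2).
Normal n = (Well P→Well Q) × (Well P→Well R) = (196.4, -3491, 7272).
So ∂z/∂x = −n_x/n_z = −0.02701 and ∂z/∂y = −n_y/n_z = 0.48006.
Gradient magnitude |∇z| = √(a² + b²) = √(0.00073 + 0.23046) = 0.48082.
True dip = arctan(0.48082) = 25.7°, dipping toward S (azimuth ≈ 177°).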